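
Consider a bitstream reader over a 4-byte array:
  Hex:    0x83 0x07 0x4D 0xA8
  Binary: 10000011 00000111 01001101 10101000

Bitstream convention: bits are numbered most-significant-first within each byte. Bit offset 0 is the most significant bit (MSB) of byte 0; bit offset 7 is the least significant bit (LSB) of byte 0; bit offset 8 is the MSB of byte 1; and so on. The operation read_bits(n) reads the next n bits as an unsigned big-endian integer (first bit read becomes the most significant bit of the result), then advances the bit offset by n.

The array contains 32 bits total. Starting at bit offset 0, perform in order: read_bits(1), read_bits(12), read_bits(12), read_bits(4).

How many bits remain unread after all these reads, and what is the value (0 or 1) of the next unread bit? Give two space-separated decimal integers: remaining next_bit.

Answer: 3 0

Derivation:
Read 1: bits[0:1] width=1 -> value=1 (bin 1); offset now 1 = byte 0 bit 1; 31 bits remain
Read 2: bits[1:13] width=12 -> value=96 (bin 000001100000); offset now 13 = byte 1 bit 5; 19 bits remain
Read 3: bits[13:25] width=12 -> value=3739 (bin 111010011011); offset now 25 = byte 3 bit 1; 7 bits remain
Read 4: bits[25:29] width=4 -> value=5 (bin 0101); offset now 29 = byte 3 bit 5; 3 bits remain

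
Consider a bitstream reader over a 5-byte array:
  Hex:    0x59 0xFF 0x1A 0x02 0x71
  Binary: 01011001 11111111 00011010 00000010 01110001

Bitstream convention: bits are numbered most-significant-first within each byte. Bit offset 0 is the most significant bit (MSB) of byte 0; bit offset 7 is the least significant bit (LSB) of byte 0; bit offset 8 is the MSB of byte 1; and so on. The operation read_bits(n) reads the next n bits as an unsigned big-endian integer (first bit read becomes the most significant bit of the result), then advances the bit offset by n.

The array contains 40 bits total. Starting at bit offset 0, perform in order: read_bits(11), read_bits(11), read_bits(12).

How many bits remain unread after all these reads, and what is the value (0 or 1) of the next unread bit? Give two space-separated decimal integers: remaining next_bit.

Answer: 6 1

Derivation:
Read 1: bits[0:11] width=11 -> value=719 (bin 01011001111); offset now 11 = byte 1 bit 3; 29 bits remain
Read 2: bits[11:22] width=11 -> value=1990 (bin 11111000110); offset now 22 = byte 2 bit 6; 18 bits remain
Read 3: bits[22:34] width=12 -> value=2057 (bin 100000001001); offset now 34 = byte 4 bit 2; 6 bits remain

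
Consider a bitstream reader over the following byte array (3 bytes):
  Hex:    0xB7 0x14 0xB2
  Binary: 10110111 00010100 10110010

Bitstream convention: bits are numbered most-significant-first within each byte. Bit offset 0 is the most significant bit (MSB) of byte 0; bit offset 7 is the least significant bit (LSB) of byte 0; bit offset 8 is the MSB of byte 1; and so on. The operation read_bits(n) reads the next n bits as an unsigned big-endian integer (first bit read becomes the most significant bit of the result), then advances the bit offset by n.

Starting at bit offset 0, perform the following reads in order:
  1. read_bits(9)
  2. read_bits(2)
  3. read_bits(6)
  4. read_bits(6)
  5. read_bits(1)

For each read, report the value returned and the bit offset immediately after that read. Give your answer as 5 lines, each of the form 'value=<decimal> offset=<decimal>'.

Answer: value=366 offset=9
value=0 offset=11
value=41 offset=17
value=25 offset=23
value=0 offset=24

Derivation:
Read 1: bits[0:9] width=9 -> value=366 (bin 101101110); offset now 9 = byte 1 bit 1; 15 bits remain
Read 2: bits[9:11] width=2 -> value=0 (bin 00); offset now 11 = byte 1 bit 3; 13 bits remain
Read 3: bits[11:17] width=6 -> value=41 (bin 101001); offset now 17 = byte 2 bit 1; 7 bits remain
Read 4: bits[17:23] width=6 -> value=25 (bin 011001); offset now 23 = byte 2 bit 7; 1 bits remain
Read 5: bits[23:24] width=1 -> value=0 (bin 0); offset now 24 = byte 3 bit 0; 0 bits remain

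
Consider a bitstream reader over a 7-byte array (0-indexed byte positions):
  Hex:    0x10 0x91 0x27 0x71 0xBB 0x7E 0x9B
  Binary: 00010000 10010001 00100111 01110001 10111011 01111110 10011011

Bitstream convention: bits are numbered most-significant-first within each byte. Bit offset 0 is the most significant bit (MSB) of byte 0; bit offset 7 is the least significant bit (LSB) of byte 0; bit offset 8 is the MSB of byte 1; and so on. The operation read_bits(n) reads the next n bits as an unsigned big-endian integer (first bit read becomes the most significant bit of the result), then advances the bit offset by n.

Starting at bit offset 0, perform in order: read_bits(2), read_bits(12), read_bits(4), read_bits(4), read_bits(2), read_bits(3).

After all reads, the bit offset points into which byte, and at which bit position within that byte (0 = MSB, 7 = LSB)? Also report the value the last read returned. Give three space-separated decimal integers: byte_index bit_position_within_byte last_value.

Answer: 3 3 3

Derivation:
Read 1: bits[0:2] width=2 -> value=0 (bin 00); offset now 2 = byte 0 bit 2; 54 bits remain
Read 2: bits[2:14] width=12 -> value=1060 (bin 010000100100); offset now 14 = byte 1 bit 6; 42 bits remain
Read 3: bits[14:18] width=4 -> value=4 (bin 0100); offset now 18 = byte 2 bit 2; 38 bits remain
Read 4: bits[18:22] width=4 -> value=9 (bin 1001); offset now 22 = byte 2 bit 6; 34 bits remain
Read 5: bits[22:24] width=2 -> value=3 (bin 11); offset now 24 = byte 3 bit 0; 32 bits remain
Read 6: bits[24:27] width=3 -> value=3 (bin 011); offset now 27 = byte 3 bit 3; 29 bits remain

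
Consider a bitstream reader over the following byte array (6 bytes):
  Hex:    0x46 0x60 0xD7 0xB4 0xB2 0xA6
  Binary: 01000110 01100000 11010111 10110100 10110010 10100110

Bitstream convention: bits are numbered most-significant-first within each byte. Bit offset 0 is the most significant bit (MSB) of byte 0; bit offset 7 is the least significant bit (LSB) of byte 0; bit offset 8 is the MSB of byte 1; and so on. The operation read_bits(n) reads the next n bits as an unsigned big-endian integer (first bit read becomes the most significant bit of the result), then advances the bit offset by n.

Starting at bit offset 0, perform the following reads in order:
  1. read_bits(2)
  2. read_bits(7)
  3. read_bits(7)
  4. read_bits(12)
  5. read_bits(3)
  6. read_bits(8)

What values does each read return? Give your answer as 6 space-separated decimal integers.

Read 1: bits[0:2] width=2 -> value=1 (bin 01); offset now 2 = byte 0 bit 2; 46 bits remain
Read 2: bits[2:9] width=7 -> value=12 (bin 0001100); offset now 9 = byte 1 bit 1; 39 bits remain
Read 3: bits[9:16] width=7 -> value=96 (bin 1100000); offset now 16 = byte 2 bit 0; 32 bits remain
Read 4: bits[16:28] width=12 -> value=3451 (bin 110101111011); offset now 28 = byte 3 bit 4; 20 bits remain
Read 5: bits[28:31] width=3 -> value=2 (bin 010); offset now 31 = byte 3 bit 7; 17 bits remain
Read 6: bits[31:39] width=8 -> value=89 (bin 01011001); offset now 39 = byte 4 bit 7; 9 bits remain

Answer: 1 12 96 3451 2 89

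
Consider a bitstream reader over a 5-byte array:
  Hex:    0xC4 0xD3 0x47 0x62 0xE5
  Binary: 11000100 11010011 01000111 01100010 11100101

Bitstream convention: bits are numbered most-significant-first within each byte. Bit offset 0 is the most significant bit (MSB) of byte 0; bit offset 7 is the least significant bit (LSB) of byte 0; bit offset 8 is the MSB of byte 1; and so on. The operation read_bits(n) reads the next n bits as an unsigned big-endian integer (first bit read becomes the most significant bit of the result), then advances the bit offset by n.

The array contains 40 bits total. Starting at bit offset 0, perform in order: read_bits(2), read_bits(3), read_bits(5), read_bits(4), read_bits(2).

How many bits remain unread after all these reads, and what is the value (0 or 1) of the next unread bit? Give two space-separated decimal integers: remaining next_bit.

Answer: 24 0

Derivation:
Read 1: bits[0:2] width=2 -> value=3 (bin 11); offset now 2 = byte 0 bit 2; 38 bits remain
Read 2: bits[2:5] width=3 -> value=0 (bin 000); offset now 5 = byte 0 bit 5; 35 bits remain
Read 3: bits[5:10] width=5 -> value=19 (bin 10011); offset now 10 = byte 1 bit 2; 30 bits remain
Read 4: bits[10:14] width=4 -> value=4 (bin 0100); offset now 14 = byte 1 bit 6; 26 bits remain
Read 5: bits[14:16] width=2 -> value=3 (bin 11); offset now 16 = byte 2 bit 0; 24 bits remain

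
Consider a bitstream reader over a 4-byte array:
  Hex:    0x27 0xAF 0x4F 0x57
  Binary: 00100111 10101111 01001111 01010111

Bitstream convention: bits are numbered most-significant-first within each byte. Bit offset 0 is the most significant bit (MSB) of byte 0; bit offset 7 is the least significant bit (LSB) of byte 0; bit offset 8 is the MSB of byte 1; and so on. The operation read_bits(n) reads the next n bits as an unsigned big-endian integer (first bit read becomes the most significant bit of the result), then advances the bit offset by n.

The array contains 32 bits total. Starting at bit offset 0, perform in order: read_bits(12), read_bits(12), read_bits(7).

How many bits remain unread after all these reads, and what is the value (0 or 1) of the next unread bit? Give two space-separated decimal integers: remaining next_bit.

Answer: 1 1

Derivation:
Read 1: bits[0:12] width=12 -> value=634 (bin 001001111010); offset now 12 = byte 1 bit 4; 20 bits remain
Read 2: bits[12:24] width=12 -> value=3919 (bin 111101001111); offset now 24 = byte 3 bit 0; 8 bits remain
Read 3: bits[24:31] width=7 -> value=43 (bin 0101011); offset now 31 = byte 3 bit 7; 1 bits remain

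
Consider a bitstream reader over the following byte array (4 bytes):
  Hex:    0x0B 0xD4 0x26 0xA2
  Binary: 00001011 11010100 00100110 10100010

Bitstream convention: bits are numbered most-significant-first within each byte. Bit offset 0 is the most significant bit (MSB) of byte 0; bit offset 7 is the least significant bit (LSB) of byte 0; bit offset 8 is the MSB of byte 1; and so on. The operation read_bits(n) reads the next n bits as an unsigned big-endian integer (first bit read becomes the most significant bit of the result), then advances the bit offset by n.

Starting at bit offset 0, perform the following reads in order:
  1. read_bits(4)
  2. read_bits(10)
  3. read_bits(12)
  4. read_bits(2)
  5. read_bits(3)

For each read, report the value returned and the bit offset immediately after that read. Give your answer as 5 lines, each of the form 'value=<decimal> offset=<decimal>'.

Read 1: bits[0:4] width=4 -> value=0 (bin 0000); offset now 4 = byte 0 bit 4; 28 bits remain
Read 2: bits[4:14] width=10 -> value=757 (bin 1011110101); offset now 14 = byte 1 bit 6; 18 bits remain
Read 3: bits[14:26] width=12 -> value=154 (bin 000010011010); offset now 26 = byte 3 bit 2; 6 bits remain
Read 4: bits[26:28] width=2 -> value=2 (bin 10); offset now 28 = byte 3 bit 4; 4 bits remain
Read 5: bits[28:31] width=3 -> value=1 (bin 001); offset now 31 = byte 3 bit 7; 1 bits remain

Answer: value=0 offset=4
value=757 offset=14
value=154 offset=26
value=2 offset=28
value=1 offset=31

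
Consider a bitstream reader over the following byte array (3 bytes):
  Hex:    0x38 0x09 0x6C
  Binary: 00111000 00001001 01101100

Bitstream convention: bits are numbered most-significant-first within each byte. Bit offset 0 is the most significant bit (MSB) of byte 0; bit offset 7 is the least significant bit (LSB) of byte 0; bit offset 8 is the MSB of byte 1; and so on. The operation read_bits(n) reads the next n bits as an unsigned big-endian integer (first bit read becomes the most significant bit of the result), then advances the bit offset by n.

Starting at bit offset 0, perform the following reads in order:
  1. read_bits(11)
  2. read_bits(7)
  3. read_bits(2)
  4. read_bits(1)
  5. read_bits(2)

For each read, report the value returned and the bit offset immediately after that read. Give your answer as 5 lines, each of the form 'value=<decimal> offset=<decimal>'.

Answer: value=448 offset=11
value=37 offset=18
value=2 offset=20
value=1 offset=21
value=2 offset=23

Derivation:
Read 1: bits[0:11] width=11 -> value=448 (bin 00111000000); offset now 11 = byte 1 bit 3; 13 bits remain
Read 2: bits[11:18] width=7 -> value=37 (bin 0100101); offset now 18 = byte 2 bit 2; 6 bits remain
Read 3: bits[18:20] width=2 -> value=2 (bin 10); offset now 20 = byte 2 bit 4; 4 bits remain
Read 4: bits[20:21] width=1 -> value=1 (bin 1); offset now 21 = byte 2 bit 5; 3 bits remain
Read 5: bits[21:23] width=2 -> value=2 (bin 10); offset now 23 = byte 2 bit 7; 1 bits remain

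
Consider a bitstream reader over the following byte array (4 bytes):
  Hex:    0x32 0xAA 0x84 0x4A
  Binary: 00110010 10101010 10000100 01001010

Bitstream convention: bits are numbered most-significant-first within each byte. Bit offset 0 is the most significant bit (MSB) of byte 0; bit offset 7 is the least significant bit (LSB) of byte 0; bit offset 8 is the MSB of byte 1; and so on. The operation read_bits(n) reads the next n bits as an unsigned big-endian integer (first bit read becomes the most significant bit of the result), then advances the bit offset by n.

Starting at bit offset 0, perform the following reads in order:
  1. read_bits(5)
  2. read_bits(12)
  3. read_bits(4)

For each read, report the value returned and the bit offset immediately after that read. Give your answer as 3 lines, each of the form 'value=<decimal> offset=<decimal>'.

Answer: value=6 offset=5
value=1365 offset=17
value=0 offset=21

Derivation:
Read 1: bits[0:5] width=5 -> value=6 (bin 00110); offset now 5 = byte 0 bit 5; 27 bits remain
Read 2: bits[5:17] width=12 -> value=1365 (bin 010101010101); offset now 17 = byte 2 bit 1; 15 bits remain
Read 3: bits[17:21] width=4 -> value=0 (bin 0000); offset now 21 = byte 2 bit 5; 11 bits remain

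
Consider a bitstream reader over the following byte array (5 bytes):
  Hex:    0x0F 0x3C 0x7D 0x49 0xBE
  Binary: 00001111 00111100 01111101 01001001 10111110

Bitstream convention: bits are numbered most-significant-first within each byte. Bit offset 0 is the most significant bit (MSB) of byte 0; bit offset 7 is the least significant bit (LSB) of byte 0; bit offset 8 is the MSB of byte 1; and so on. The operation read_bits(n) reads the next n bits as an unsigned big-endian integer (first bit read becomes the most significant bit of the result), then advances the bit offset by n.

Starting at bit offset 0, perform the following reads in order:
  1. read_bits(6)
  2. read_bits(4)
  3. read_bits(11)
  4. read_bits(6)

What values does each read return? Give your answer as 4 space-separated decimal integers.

Answer: 3 12 1935 42

Derivation:
Read 1: bits[0:6] width=6 -> value=3 (bin 000011); offset now 6 = byte 0 bit 6; 34 bits remain
Read 2: bits[6:10] width=4 -> value=12 (bin 1100); offset now 10 = byte 1 bit 2; 30 bits remain
Read 3: bits[10:21] width=11 -> value=1935 (bin 11110001111); offset now 21 = byte 2 bit 5; 19 bits remain
Read 4: bits[21:27] width=6 -> value=42 (bin 101010); offset now 27 = byte 3 bit 3; 13 bits remain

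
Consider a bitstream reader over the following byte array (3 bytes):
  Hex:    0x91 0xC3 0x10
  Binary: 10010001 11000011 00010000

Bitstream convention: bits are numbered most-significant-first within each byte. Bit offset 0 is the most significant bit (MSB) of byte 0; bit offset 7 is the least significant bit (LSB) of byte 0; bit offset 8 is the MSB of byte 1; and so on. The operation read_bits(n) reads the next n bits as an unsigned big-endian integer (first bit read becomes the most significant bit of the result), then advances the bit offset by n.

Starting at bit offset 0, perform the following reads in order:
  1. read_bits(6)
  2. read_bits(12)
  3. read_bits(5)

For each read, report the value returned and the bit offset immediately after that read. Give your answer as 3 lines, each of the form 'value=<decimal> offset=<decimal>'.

Answer: value=36 offset=6
value=1804 offset=18
value=8 offset=23

Derivation:
Read 1: bits[0:6] width=6 -> value=36 (bin 100100); offset now 6 = byte 0 bit 6; 18 bits remain
Read 2: bits[6:18] width=12 -> value=1804 (bin 011100001100); offset now 18 = byte 2 bit 2; 6 bits remain
Read 3: bits[18:23] width=5 -> value=8 (bin 01000); offset now 23 = byte 2 bit 7; 1 bits remain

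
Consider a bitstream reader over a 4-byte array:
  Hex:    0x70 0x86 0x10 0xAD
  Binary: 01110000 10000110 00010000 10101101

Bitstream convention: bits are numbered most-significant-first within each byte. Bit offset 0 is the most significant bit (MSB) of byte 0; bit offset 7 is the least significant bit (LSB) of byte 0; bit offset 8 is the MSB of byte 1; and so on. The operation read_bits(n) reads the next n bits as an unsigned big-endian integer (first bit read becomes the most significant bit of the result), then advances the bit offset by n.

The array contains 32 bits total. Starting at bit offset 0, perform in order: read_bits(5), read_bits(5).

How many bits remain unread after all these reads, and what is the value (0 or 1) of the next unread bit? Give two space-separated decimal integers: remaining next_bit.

Answer: 22 0

Derivation:
Read 1: bits[0:5] width=5 -> value=14 (bin 01110); offset now 5 = byte 0 bit 5; 27 bits remain
Read 2: bits[5:10] width=5 -> value=2 (bin 00010); offset now 10 = byte 1 bit 2; 22 bits remain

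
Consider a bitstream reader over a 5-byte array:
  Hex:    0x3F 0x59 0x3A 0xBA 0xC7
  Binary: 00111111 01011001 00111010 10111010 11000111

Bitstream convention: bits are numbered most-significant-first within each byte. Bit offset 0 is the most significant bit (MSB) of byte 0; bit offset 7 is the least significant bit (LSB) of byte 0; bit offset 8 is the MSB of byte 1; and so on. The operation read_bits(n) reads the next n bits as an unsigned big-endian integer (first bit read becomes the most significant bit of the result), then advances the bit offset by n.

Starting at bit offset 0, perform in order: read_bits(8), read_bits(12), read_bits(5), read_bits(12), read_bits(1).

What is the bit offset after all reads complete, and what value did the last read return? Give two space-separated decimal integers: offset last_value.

Answer: 38 1

Derivation:
Read 1: bits[0:8] width=8 -> value=63 (bin 00111111); offset now 8 = byte 1 bit 0; 32 bits remain
Read 2: bits[8:20] width=12 -> value=1427 (bin 010110010011); offset now 20 = byte 2 bit 4; 20 bits remain
Read 3: bits[20:25] width=5 -> value=21 (bin 10101); offset now 25 = byte 3 bit 1; 15 bits remain
Read 4: bits[25:37] width=12 -> value=1880 (bin 011101011000); offset now 37 = byte 4 bit 5; 3 bits remain
Read 5: bits[37:38] width=1 -> value=1 (bin 1); offset now 38 = byte 4 bit 6; 2 bits remain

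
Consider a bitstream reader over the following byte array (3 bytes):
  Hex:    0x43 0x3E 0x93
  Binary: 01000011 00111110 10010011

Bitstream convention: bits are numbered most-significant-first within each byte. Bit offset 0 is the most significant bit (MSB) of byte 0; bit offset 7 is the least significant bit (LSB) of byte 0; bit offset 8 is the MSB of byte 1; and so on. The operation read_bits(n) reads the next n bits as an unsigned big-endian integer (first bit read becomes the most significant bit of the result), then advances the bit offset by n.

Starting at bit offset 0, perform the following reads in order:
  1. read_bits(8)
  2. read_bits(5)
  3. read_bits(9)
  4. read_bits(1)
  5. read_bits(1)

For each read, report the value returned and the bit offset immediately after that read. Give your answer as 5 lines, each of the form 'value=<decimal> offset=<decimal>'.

Answer: value=67 offset=8
value=7 offset=13
value=420 offset=22
value=1 offset=23
value=1 offset=24

Derivation:
Read 1: bits[0:8] width=8 -> value=67 (bin 01000011); offset now 8 = byte 1 bit 0; 16 bits remain
Read 2: bits[8:13] width=5 -> value=7 (bin 00111); offset now 13 = byte 1 bit 5; 11 bits remain
Read 3: bits[13:22] width=9 -> value=420 (bin 110100100); offset now 22 = byte 2 bit 6; 2 bits remain
Read 4: bits[22:23] width=1 -> value=1 (bin 1); offset now 23 = byte 2 bit 7; 1 bits remain
Read 5: bits[23:24] width=1 -> value=1 (bin 1); offset now 24 = byte 3 bit 0; 0 bits remain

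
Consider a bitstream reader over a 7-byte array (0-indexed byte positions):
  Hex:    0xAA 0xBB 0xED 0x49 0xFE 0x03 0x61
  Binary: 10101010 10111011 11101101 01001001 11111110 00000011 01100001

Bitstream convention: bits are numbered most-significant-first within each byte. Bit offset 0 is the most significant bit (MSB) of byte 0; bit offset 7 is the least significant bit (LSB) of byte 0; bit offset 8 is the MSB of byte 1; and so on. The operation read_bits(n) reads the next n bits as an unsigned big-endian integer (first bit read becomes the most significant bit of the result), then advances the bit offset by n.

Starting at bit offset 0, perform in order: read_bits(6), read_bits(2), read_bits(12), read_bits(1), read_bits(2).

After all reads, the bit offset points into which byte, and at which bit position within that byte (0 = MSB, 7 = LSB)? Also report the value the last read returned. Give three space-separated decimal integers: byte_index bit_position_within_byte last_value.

Answer: 2 7 2

Derivation:
Read 1: bits[0:6] width=6 -> value=42 (bin 101010); offset now 6 = byte 0 bit 6; 50 bits remain
Read 2: bits[6:8] width=2 -> value=2 (bin 10); offset now 8 = byte 1 bit 0; 48 bits remain
Read 3: bits[8:20] width=12 -> value=3006 (bin 101110111110); offset now 20 = byte 2 bit 4; 36 bits remain
Read 4: bits[20:21] width=1 -> value=1 (bin 1); offset now 21 = byte 2 bit 5; 35 bits remain
Read 5: bits[21:23] width=2 -> value=2 (bin 10); offset now 23 = byte 2 bit 7; 33 bits remain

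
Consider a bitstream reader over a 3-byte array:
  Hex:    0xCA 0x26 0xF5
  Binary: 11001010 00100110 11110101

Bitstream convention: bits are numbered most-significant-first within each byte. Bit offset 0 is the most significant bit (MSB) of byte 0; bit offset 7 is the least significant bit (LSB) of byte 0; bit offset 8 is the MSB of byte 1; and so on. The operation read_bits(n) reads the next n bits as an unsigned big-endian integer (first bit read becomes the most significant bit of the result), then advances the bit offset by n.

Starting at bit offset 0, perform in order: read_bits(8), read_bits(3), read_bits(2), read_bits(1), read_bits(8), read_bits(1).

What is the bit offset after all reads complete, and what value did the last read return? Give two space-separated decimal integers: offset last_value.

Read 1: bits[0:8] width=8 -> value=202 (bin 11001010); offset now 8 = byte 1 bit 0; 16 bits remain
Read 2: bits[8:11] width=3 -> value=1 (bin 001); offset now 11 = byte 1 bit 3; 13 bits remain
Read 3: bits[11:13] width=2 -> value=0 (bin 00); offset now 13 = byte 1 bit 5; 11 bits remain
Read 4: bits[13:14] width=1 -> value=1 (bin 1); offset now 14 = byte 1 bit 6; 10 bits remain
Read 5: bits[14:22] width=8 -> value=189 (bin 10111101); offset now 22 = byte 2 bit 6; 2 bits remain
Read 6: bits[22:23] width=1 -> value=0 (bin 0); offset now 23 = byte 2 bit 7; 1 bits remain

Answer: 23 0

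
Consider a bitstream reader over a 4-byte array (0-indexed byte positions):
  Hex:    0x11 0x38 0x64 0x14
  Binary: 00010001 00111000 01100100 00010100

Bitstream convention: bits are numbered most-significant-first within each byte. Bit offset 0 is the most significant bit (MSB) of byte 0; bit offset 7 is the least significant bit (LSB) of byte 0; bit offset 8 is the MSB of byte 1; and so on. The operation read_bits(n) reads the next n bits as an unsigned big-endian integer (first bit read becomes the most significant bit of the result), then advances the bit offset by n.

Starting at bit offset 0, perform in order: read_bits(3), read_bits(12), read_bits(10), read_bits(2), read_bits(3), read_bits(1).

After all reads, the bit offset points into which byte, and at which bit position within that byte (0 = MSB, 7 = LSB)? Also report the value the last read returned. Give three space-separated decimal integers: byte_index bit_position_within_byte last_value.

Answer: 3 7 0

Derivation:
Read 1: bits[0:3] width=3 -> value=0 (bin 000); offset now 3 = byte 0 bit 3; 29 bits remain
Read 2: bits[3:15] width=12 -> value=2204 (bin 100010011100); offset now 15 = byte 1 bit 7; 17 bits remain
Read 3: bits[15:25] width=10 -> value=200 (bin 0011001000); offset now 25 = byte 3 bit 1; 7 bits remain
Read 4: bits[25:27] width=2 -> value=0 (bin 00); offset now 27 = byte 3 bit 3; 5 bits remain
Read 5: bits[27:30] width=3 -> value=5 (bin 101); offset now 30 = byte 3 bit 6; 2 bits remain
Read 6: bits[30:31] width=1 -> value=0 (bin 0); offset now 31 = byte 3 bit 7; 1 bits remain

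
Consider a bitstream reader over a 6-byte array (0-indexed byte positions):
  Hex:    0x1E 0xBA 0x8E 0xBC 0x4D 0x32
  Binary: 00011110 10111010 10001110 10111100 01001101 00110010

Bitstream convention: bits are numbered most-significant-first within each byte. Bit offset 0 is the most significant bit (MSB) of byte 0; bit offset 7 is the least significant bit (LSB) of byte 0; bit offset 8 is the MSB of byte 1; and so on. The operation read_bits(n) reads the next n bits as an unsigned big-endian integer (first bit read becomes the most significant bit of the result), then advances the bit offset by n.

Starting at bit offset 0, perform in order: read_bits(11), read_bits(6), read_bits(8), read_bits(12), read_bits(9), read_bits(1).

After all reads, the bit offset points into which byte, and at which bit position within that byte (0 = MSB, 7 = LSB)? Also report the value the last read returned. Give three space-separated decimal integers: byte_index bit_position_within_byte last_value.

Answer: 5 7 1

Derivation:
Read 1: bits[0:11] width=11 -> value=245 (bin 00011110101); offset now 11 = byte 1 bit 3; 37 bits remain
Read 2: bits[11:17] width=6 -> value=53 (bin 110101); offset now 17 = byte 2 bit 1; 31 bits remain
Read 3: bits[17:25] width=8 -> value=29 (bin 00011101); offset now 25 = byte 3 bit 1; 23 bits remain
Read 4: bits[25:37] width=12 -> value=1929 (bin 011110001001); offset now 37 = byte 4 bit 5; 11 bits remain
Read 5: bits[37:46] width=9 -> value=332 (bin 101001100); offset now 46 = byte 5 bit 6; 2 bits remain
Read 6: bits[46:47] width=1 -> value=1 (bin 1); offset now 47 = byte 5 bit 7; 1 bits remain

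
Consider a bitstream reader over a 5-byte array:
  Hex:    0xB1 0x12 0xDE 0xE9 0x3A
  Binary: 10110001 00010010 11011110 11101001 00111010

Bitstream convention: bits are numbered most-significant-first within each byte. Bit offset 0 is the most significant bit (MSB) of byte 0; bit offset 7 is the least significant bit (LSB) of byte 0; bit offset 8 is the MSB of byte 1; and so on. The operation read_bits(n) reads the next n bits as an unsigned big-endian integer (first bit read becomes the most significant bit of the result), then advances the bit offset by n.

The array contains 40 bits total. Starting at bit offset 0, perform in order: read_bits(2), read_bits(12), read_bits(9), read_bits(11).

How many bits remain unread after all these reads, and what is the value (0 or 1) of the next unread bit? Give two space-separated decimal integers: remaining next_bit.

Answer: 6 1

Derivation:
Read 1: bits[0:2] width=2 -> value=2 (bin 10); offset now 2 = byte 0 bit 2; 38 bits remain
Read 2: bits[2:14] width=12 -> value=3140 (bin 110001000100); offset now 14 = byte 1 bit 6; 26 bits remain
Read 3: bits[14:23] width=9 -> value=367 (bin 101101111); offset now 23 = byte 2 bit 7; 17 bits remain
Read 4: bits[23:34] width=11 -> value=932 (bin 01110100100); offset now 34 = byte 4 bit 2; 6 bits remain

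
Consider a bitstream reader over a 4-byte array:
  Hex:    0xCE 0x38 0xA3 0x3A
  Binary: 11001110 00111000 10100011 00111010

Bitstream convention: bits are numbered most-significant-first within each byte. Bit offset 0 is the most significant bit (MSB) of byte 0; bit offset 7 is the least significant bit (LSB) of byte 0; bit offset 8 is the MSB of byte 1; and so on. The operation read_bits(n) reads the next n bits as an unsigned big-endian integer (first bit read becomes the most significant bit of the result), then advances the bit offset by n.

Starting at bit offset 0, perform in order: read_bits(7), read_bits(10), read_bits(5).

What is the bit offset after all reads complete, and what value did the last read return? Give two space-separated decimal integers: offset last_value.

Read 1: bits[0:7] width=7 -> value=103 (bin 1100111); offset now 7 = byte 0 bit 7; 25 bits remain
Read 2: bits[7:17] width=10 -> value=113 (bin 0001110001); offset now 17 = byte 2 bit 1; 15 bits remain
Read 3: bits[17:22] width=5 -> value=8 (bin 01000); offset now 22 = byte 2 bit 6; 10 bits remain

Answer: 22 8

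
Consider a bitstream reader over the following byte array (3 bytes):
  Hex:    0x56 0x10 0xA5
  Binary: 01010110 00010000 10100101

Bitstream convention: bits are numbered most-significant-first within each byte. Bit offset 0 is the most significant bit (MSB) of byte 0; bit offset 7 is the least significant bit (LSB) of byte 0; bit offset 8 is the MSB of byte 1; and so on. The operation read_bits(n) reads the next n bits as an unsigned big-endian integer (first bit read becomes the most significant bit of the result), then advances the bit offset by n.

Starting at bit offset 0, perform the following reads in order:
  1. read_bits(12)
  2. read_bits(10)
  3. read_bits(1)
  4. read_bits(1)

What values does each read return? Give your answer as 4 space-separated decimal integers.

Read 1: bits[0:12] width=12 -> value=1377 (bin 010101100001); offset now 12 = byte 1 bit 4; 12 bits remain
Read 2: bits[12:22] width=10 -> value=41 (bin 0000101001); offset now 22 = byte 2 bit 6; 2 bits remain
Read 3: bits[22:23] width=1 -> value=0 (bin 0); offset now 23 = byte 2 bit 7; 1 bits remain
Read 4: bits[23:24] width=1 -> value=1 (bin 1); offset now 24 = byte 3 bit 0; 0 bits remain

Answer: 1377 41 0 1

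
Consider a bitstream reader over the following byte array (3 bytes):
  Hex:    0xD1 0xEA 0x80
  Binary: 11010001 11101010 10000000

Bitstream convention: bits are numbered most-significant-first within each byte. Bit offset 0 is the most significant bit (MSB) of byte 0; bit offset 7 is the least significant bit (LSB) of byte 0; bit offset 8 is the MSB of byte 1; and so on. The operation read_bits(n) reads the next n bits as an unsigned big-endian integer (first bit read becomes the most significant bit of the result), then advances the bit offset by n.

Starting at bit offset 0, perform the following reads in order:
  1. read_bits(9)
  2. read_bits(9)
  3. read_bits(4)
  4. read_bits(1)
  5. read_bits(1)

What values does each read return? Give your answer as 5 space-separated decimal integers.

Answer: 419 426 0 0 0

Derivation:
Read 1: bits[0:9] width=9 -> value=419 (bin 110100011); offset now 9 = byte 1 bit 1; 15 bits remain
Read 2: bits[9:18] width=9 -> value=426 (bin 110101010); offset now 18 = byte 2 bit 2; 6 bits remain
Read 3: bits[18:22] width=4 -> value=0 (bin 0000); offset now 22 = byte 2 bit 6; 2 bits remain
Read 4: bits[22:23] width=1 -> value=0 (bin 0); offset now 23 = byte 2 bit 7; 1 bits remain
Read 5: bits[23:24] width=1 -> value=0 (bin 0); offset now 24 = byte 3 bit 0; 0 bits remain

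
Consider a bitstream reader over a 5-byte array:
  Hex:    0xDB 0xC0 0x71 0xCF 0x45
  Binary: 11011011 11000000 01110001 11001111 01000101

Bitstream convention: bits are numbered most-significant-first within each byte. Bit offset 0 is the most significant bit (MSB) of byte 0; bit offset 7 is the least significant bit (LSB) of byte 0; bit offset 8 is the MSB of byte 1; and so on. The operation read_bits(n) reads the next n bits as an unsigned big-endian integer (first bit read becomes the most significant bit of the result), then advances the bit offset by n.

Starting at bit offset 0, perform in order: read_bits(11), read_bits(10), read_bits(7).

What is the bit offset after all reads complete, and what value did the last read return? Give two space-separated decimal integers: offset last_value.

Answer: 28 28

Derivation:
Read 1: bits[0:11] width=11 -> value=1758 (bin 11011011110); offset now 11 = byte 1 bit 3; 29 bits remain
Read 2: bits[11:21] width=10 -> value=14 (bin 0000001110); offset now 21 = byte 2 bit 5; 19 bits remain
Read 3: bits[21:28] width=7 -> value=28 (bin 0011100); offset now 28 = byte 3 bit 4; 12 bits remain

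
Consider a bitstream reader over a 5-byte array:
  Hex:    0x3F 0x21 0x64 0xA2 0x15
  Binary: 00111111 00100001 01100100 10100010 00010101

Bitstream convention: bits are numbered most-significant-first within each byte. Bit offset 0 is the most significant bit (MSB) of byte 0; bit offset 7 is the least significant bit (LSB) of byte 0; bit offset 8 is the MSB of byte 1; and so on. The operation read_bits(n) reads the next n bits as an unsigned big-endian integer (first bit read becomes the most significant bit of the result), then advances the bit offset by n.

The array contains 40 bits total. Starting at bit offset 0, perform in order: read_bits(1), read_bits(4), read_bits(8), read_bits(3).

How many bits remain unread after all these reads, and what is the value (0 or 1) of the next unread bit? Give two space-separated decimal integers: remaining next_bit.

Read 1: bits[0:1] width=1 -> value=0 (bin 0); offset now 1 = byte 0 bit 1; 39 bits remain
Read 2: bits[1:5] width=4 -> value=7 (bin 0111); offset now 5 = byte 0 bit 5; 35 bits remain
Read 3: bits[5:13] width=8 -> value=228 (bin 11100100); offset now 13 = byte 1 bit 5; 27 bits remain
Read 4: bits[13:16] width=3 -> value=1 (bin 001); offset now 16 = byte 2 bit 0; 24 bits remain

Answer: 24 0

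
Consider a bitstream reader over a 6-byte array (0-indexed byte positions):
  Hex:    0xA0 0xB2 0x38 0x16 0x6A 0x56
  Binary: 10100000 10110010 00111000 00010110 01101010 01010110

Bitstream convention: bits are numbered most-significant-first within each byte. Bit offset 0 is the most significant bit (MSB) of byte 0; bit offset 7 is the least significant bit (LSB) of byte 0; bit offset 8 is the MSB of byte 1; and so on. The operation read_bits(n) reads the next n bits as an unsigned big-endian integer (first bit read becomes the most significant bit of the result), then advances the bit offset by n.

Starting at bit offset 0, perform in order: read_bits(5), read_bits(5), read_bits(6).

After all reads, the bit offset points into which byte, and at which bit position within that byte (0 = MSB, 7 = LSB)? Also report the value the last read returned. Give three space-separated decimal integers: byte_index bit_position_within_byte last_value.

Answer: 2 0 50

Derivation:
Read 1: bits[0:5] width=5 -> value=20 (bin 10100); offset now 5 = byte 0 bit 5; 43 bits remain
Read 2: bits[5:10] width=5 -> value=2 (bin 00010); offset now 10 = byte 1 bit 2; 38 bits remain
Read 3: bits[10:16] width=6 -> value=50 (bin 110010); offset now 16 = byte 2 bit 0; 32 bits remain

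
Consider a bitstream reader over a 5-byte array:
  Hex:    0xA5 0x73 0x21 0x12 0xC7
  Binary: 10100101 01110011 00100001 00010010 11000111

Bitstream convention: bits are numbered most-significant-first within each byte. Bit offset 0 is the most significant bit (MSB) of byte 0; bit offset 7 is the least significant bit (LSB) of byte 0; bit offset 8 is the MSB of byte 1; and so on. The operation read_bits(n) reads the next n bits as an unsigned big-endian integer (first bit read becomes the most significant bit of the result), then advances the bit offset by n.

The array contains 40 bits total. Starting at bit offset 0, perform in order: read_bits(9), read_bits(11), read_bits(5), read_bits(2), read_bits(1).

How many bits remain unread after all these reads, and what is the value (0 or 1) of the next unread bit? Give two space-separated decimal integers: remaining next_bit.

Read 1: bits[0:9] width=9 -> value=330 (bin 101001010); offset now 9 = byte 1 bit 1; 31 bits remain
Read 2: bits[9:20] width=11 -> value=1842 (bin 11100110010); offset now 20 = byte 2 bit 4; 20 bits remain
Read 3: bits[20:25] width=5 -> value=2 (bin 00010); offset now 25 = byte 3 bit 1; 15 bits remain
Read 4: bits[25:27] width=2 -> value=0 (bin 00); offset now 27 = byte 3 bit 3; 13 bits remain
Read 5: bits[27:28] width=1 -> value=1 (bin 1); offset now 28 = byte 3 bit 4; 12 bits remain

Answer: 12 0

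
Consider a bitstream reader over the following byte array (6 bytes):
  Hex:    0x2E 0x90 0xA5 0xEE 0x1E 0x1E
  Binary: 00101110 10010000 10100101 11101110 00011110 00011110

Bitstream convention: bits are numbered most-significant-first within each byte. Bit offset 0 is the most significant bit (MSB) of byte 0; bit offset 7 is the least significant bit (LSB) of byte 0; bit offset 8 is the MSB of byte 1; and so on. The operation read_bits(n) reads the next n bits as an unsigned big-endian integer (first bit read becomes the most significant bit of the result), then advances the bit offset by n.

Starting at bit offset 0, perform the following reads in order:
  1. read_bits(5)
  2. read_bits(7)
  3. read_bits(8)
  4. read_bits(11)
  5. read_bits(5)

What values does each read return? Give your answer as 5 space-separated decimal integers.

Answer: 5 105 10 759 1

Derivation:
Read 1: bits[0:5] width=5 -> value=5 (bin 00101); offset now 5 = byte 0 bit 5; 43 bits remain
Read 2: bits[5:12] width=7 -> value=105 (bin 1101001); offset now 12 = byte 1 bit 4; 36 bits remain
Read 3: bits[12:20] width=8 -> value=10 (bin 00001010); offset now 20 = byte 2 bit 4; 28 bits remain
Read 4: bits[20:31] width=11 -> value=759 (bin 01011110111); offset now 31 = byte 3 bit 7; 17 bits remain
Read 5: bits[31:36] width=5 -> value=1 (bin 00001); offset now 36 = byte 4 bit 4; 12 bits remain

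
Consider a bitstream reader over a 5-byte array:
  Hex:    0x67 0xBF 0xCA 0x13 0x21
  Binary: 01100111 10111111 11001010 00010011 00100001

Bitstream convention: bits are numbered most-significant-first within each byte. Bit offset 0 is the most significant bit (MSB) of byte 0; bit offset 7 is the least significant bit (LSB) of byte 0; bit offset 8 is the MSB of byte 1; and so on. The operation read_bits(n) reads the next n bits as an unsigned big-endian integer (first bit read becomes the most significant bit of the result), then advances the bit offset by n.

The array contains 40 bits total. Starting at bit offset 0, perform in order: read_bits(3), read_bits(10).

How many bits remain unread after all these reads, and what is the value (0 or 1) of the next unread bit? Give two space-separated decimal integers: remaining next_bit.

Read 1: bits[0:3] width=3 -> value=3 (bin 011); offset now 3 = byte 0 bit 3; 37 bits remain
Read 2: bits[3:13] width=10 -> value=247 (bin 0011110111); offset now 13 = byte 1 bit 5; 27 bits remain

Answer: 27 1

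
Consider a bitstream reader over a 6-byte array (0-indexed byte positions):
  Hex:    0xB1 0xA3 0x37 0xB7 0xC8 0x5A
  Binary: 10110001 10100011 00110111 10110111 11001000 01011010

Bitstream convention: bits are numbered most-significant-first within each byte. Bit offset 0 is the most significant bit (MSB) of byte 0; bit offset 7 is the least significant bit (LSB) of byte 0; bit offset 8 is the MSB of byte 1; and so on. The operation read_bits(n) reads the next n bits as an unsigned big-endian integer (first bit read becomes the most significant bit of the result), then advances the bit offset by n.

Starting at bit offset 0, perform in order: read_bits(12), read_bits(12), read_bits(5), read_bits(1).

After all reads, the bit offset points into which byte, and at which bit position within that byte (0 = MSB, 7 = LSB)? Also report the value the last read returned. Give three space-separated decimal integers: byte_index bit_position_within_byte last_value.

Answer: 3 6 1

Derivation:
Read 1: bits[0:12] width=12 -> value=2842 (bin 101100011010); offset now 12 = byte 1 bit 4; 36 bits remain
Read 2: bits[12:24] width=12 -> value=823 (bin 001100110111); offset now 24 = byte 3 bit 0; 24 bits remain
Read 3: bits[24:29] width=5 -> value=22 (bin 10110); offset now 29 = byte 3 bit 5; 19 bits remain
Read 4: bits[29:30] width=1 -> value=1 (bin 1); offset now 30 = byte 3 bit 6; 18 bits remain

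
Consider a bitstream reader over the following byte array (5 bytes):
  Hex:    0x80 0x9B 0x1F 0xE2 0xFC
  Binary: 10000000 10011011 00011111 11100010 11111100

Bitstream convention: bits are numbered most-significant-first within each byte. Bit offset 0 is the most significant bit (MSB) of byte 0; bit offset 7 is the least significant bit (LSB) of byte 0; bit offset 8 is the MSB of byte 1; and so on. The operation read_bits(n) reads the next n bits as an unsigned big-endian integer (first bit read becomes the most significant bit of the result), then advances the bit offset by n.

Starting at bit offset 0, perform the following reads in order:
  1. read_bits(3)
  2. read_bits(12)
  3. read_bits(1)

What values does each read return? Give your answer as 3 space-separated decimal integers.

Answer: 4 77 1

Derivation:
Read 1: bits[0:3] width=3 -> value=4 (bin 100); offset now 3 = byte 0 bit 3; 37 bits remain
Read 2: bits[3:15] width=12 -> value=77 (bin 000001001101); offset now 15 = byte 1 bit 7; 25 bits remain
Read 3: bits[15:16] width=1 -> value=1 (bin 1); offset now 16 = byte 2 bit 0; 24 bits remain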